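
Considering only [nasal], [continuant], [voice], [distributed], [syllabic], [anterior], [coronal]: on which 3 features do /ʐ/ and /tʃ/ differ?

[voice], [continuant], [distributed]

The two segments share [-nasal], [-syllabic], [-anterior], [+coronal]. The only features from the list on which they differ: /ʐ/ is [+voice] while /tʃ/ is [-voice]; /ʐ/ is [+continuant] while /tʃ/ is [-continuant]; /ʐ/ is [-distributed] while /tʃ/ is [+distributed].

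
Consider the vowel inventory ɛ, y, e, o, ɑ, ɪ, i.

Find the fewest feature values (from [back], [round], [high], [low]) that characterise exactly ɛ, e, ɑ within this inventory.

[-high, -round]

/ɛ, e, ɑ/ are all [-high], [-round], and no other segment in the inventory matches both values. Dropping any one of them over-generates: [-round] alone would also admit /ɪ, i/; [-high] alone would also admit /o/. No other single listed feature picks out exactly this set either, so fewer than two features will not do.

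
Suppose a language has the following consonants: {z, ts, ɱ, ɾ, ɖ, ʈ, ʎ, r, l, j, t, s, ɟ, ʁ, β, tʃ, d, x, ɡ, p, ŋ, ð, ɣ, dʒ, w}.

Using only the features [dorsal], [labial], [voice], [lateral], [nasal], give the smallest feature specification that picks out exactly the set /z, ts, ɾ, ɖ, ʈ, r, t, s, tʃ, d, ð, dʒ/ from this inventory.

[−lateral, −labial, −dorsal]

/z, ts, ɾ, ɖ, ʈ, r, t, s, tʃ, d, ð, dʒ/ are all [−lateral], [−labial], [−dorsal], and no other segment in the inventory matches all three values. Dropping any one of them over-generates: [−labial, −dorsal] alone would also admit /l/; [−lateral, −dorsal] alone would also admit /ɱ, β, p/; [−lateral, −labial] alone would also admit /j, ɟ, ʁ, x, …/. No other combination of two listed features picks out exactly this set either, so fewer than three features will not do.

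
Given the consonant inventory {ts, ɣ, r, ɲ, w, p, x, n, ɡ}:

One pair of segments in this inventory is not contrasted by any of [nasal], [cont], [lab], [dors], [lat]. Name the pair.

/x/ (voiceless velar fricative) and /ɣ/ (voiced velar fricative) are both [−nasal], [+continuant], [−labial], [+dorsal], [−lateral], so none of the listed features separates them. (They do differ in [voice], which is not among the given features.) Every other pair in the inventory differs on at least one listed feature.

x, ɣ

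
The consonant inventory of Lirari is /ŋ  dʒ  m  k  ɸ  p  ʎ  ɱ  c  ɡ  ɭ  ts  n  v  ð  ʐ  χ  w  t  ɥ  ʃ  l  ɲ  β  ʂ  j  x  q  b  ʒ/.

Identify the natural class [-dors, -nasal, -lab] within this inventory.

Checking each segment against [-dorsal], [-nasal], [-labial]: /dʒ/ (voiced postalveolar affricate), /ɭ/ (retroflex lateral approximant), /ts/ (voiceless alveolar affricate), /ð/ (voiced dental fricative), /ʐ/ (voiced retroflex fricative), /t/ (voiceless alveolar stop), among others, satisfy every feature; every other segment in the inventory fails at least one.

dʒ, ɭ, ts, ð, ʐ, t, ʃ, l, ʂ, ʒ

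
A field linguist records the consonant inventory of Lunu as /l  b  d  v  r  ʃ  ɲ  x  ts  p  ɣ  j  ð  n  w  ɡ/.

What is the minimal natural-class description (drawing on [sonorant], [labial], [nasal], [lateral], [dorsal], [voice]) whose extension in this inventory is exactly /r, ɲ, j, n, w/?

Every target segment is [+sonorant], [−lateral]; each remaining inventory member fails at least one of these. Each conjunct is needed — [−lateral] alone would also admit /b, d, v, ʃ, …/; [+sonorant] alone would also admit /l/ — and no other single listed feature has exactly this extension, so two is the minimum.

[+sonorant, −lateral]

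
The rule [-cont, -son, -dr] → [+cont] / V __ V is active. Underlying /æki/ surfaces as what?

[æxi]

The only segment in the rule's environment that also matches [-cont, -son, -dr] is /k/. Applying [+continuant] turns the voiceless velar stop into /x/ (voiceless velar fricative), giving [æxi].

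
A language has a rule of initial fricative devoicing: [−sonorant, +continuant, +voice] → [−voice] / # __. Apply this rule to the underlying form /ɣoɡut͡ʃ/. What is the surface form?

Only the initial segment /ɣ/ is both word-initial and matches the structural description. It is a voiced velar fricative, so [−sonorant, +continuant, +voice] holds; changing it to [−voice] with all other features held fixed yields /x/ (voiceless velar fricative). No other segment meets both the structural description and the environment, so the output is [xoɡut͡ʃ].

[xoɡut͡ʃ]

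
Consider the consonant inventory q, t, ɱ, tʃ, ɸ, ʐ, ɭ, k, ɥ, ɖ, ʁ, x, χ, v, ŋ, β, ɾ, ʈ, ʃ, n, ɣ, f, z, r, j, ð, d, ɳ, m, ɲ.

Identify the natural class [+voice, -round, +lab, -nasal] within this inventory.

Among the inventory, the [+voice] segments are /ɱ, ʐ, ɭ, ɥ, ɖ, ʁ, v, ŋ, β, ɾ, n, ɣ, z, r, j, ð, d, ɳ, m, ɲ/.
Intersecting with [-round] gives /ɱ, ʐ, ɭ, ɖ, ʁ, v, ŋ, β, ɾ, n, ɣ, z, r, j, ð, d, ɳ, m, ɲ/.
Of those, [+labial] gives /ɱ, v, β, m/.
Within that set, [-nasal] leaves /v, β/.

v, β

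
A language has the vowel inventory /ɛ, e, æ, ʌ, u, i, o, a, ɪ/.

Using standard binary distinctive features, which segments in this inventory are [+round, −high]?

o

First, the [+round] segments are /u, o/.
Of those, [−high] leaves /o/.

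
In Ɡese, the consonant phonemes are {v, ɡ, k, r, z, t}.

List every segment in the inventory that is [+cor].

r, z, t

The feature [coronal] marks segments articulated with the tongue front (tip or blade). In this inventory /r, z, t/ have that property, so they are [+coronal]; /v, ɡ, k/ are [−coronal].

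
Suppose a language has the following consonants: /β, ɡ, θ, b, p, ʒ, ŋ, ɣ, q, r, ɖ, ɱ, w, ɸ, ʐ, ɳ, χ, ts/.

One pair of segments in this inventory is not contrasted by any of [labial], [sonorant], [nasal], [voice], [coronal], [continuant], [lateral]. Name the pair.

ʒ, ʐ

Both /ʒ/ and /ʐ/ are [−labial], [−sonorant], [−nasal], [+voice], [+coronal], [+continuant], [−lateral]. Since the list omits [distributed] — which does distinguish the voiced postalveolar fricative from the voiced retroflex fricative — this pair collapses; all other pairs remain distinct.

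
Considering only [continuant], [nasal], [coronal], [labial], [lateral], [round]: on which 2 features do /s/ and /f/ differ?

[labial], [coronal]

/s/ (voiceless alveolar fricative) and /f/ (voiceless labiodental fricative) agree on [+continuant], [-nasal], [-lateral], [-round]. They differ on [labial] (/s/ [-], /f/ [+]), [coronal] (/s/ [+], /f/ [-]).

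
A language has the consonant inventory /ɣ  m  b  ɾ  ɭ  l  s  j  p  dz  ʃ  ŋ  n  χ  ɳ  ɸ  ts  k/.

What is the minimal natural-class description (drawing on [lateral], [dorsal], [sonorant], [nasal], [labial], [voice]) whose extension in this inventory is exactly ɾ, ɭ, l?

Every target segment is [+sonorant], [-nasal], [-dorsal]; each remaining inventory member fails at least one of these. Each conjunct is needed — [-nasal, -dorsal] alone would also admit /b, s, p, dz, …/; [+sonorant, -dorsal] alone would also admit /m, n, ɳ/; [+sonorant, -nasal] alone would also admit /j/ — and no other combination of two listed features has exactly this extension, so three is the minimum.

[+sonorant, -nasal, -dorsal]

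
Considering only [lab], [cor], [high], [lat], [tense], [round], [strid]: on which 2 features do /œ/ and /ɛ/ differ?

The two segments share [-coronal], [-high], [-lateral], [-tense], [-strident]. The only features from the list on which they differ: /œ/ is [+labial] while /ɛ/ is [-labial]; /œ/ is [+round] while /ɛ/ is [-round].

[labial], [round]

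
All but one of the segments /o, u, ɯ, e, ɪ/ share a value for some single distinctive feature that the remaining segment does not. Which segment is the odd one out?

The remaining segments after removing /ɪ/ share [+tense]; /ɪ/ (high front unrounded lax vowel) is [−tense]. For every other candidate removal, the leftover set fails to share any single feature value that the removed segment lacks.

ɪ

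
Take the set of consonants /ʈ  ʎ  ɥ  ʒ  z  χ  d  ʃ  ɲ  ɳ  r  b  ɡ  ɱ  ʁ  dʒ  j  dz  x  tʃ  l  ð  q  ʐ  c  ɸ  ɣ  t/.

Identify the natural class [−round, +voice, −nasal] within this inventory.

ʎ, ʒ, z, d, r, b, ɡ, ʁ, dʒ, j, dz, l, ð, ʐ, ɣ

Eliminate segments failing any feature: /ʈ, χ, ʃ, x, tʃ, q, c, ɸ, t/ are [−voice]; /ɥ/ is [+round]; /ɲ, ɳ, ɱ/ are [+nasal]. The remaining /ʎ, ʒ, z, d, r, b, ɡ, ʁ, dʒ, j, dz, l, ð, ʐ, ɣ/ satisfy [−round], [+voice], [−nasal].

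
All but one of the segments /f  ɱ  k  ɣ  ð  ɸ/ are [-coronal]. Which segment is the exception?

Every segment except /ð/ is [-coronal]. /ð/ (voiced dental fricative) is [+coronal], so it is the exception.

ð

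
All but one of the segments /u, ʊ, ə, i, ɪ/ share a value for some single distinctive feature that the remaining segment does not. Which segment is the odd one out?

ə

[high] groups all but one: /i, ɪ, ʊ, u/ share [+high] while /ə/ (mid central vowel (schwa)) alone is [-high]. Removing any other segment would not leave a single-feature class that excludes it.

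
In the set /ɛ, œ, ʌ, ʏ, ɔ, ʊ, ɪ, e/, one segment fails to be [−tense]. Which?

e

/e/ is the mid front unrounded tense vowel, which is [+tense]; the rest — /ɔ, ʏ, œ, ʌ, ɪ, ʊ, ɛ/ — are [−tense].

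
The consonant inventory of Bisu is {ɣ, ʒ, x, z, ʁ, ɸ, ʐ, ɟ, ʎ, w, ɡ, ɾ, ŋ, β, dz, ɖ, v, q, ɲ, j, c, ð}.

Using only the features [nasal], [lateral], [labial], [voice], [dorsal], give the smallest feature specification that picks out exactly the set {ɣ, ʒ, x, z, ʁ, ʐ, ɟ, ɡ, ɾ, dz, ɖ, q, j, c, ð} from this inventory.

[-nasal, -lateral, -labial]

Every target segment is [-nasal], [-lateral], [-labial]; each remaining inventory member fails at least one of these. Each conjunct is needed — [-lateral, -labial] alone would also admit /ŋ, ɲ/; [-nasal, -labial] alone would also admit /ʎ/; [-nasal, -lateral] alone would also admit /ɸ, w, β, v/ — and no other combination of two listed features has exactly this extension, so three is the minimum.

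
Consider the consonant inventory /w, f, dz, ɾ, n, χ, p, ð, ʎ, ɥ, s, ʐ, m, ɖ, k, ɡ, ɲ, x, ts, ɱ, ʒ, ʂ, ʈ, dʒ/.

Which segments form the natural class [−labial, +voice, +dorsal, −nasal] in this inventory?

ʎ, ɡ

Eliminate segments failing any feature: /w, f, p, ɥ, m, ɱ/ are [+labial]; /dz, ɾ, n, ð, ʐ, ɖ, ʒ, dʒ/ are [−dorsal]; /χ, s, k, x, ts, ʂ, ʈ/ are [−voice]; /ɲ/ is [+nasal]. The remaining /ʎ, ɡ/ satisfy [−labial], [+voice], [+dorsal], [−nasal].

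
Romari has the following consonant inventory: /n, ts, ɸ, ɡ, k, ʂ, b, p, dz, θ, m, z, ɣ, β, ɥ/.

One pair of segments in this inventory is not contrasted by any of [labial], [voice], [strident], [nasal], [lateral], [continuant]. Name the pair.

ɥ, β

On the given features, /ɥ/ and /β/ have an identical profile: [+labial], [+voice], [−strident], [−nasal], [−lateral], [+continuant]. No other two segments in the inventory coincide on all 6 features. (They do differ in [sonorant], [round] and [dorsal], which are not among the given features.)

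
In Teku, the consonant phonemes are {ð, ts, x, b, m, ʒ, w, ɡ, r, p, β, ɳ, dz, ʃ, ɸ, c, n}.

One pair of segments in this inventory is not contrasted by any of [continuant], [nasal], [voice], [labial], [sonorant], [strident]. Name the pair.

Both /n/ and /ɳ/ are [-continuant], [+nasal], [+voice], [-labial], [+sonorant], [-strident]. Since the list omits [anterior] — which does distinguish the alveolar nasal from the retroflex nasal — this pair collapses; all other pairs remain distinct.

n, ɳ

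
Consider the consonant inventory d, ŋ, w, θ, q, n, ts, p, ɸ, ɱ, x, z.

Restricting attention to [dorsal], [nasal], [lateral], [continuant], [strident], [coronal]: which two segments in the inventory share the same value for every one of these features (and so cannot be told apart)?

x, w

On the given features, /x/ and /w/ have an identical profile: [+dorsal], [−nasal], [−lateral], [+continuant], [−strident], [−coronal]. No other two segments in the inventory coincide on all 6 features. (They do differ in [sonorant], [voice], [labial] and [round], which are not among the given features.)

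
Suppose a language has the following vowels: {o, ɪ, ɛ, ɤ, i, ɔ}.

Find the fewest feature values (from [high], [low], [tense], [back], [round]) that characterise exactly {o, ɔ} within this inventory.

/o, ɔ/ are exactly the [+round] segments in the inventory, so a single feature suffices.

[+round]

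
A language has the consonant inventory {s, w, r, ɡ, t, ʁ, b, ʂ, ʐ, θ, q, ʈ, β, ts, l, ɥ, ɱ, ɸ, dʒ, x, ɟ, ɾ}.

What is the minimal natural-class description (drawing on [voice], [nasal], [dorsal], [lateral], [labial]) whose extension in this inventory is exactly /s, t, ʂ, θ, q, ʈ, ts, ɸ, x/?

/s, t, ʂ, θ, q, ʈ, ts, ɸ, x/ are exactly the [−voice] segments in the inventory, so a single feature suffices.

[−voice]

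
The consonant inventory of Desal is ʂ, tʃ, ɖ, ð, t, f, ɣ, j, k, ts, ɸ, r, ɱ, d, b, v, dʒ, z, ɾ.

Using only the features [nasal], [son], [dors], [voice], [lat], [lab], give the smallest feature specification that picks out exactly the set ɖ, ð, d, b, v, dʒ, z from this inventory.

/ɖ, ð, d, b, v, dʒ, z/ are all [−sonorant], [+voice], [−dorsal], and no other segment in the inventory matches all three values. Dropping any one of them over-generates: [+voice, −dorsal] alone would also admit /r, ɱ, ɾ/; [−sonorant, −dorsal] alone would also admit /ʂ, tʃ, t, f, …/; [−sonorant, +voice] alone would also admit /ɣ/. No other combination of two listed features picks out exactly this set either, so fewer than three features will not do.

[−son, +voice, −dors]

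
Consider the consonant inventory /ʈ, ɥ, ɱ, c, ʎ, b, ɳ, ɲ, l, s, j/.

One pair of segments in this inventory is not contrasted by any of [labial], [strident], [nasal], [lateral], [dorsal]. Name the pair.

c, j

/c/ (voiceless palatal stop) and /j/ (palatal glide) are both [−labial], [−strident], [−nasal], [−lateral], [+dorsal], so none of the listed features separates them. (They do differ in [sonorant], [voice] and [continuant], which are not among the given features.) Every other pair in the inventory differs on at least one listed feature.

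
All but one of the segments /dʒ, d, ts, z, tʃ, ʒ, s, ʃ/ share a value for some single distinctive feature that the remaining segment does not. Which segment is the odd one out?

The remaining segments after removing /d/ share [+strident]; /d/ (voiced alveolar stop) is [−strident]. For every other candidate removal, the leftover set fails to share any single feature value that the removed segment lacks.

d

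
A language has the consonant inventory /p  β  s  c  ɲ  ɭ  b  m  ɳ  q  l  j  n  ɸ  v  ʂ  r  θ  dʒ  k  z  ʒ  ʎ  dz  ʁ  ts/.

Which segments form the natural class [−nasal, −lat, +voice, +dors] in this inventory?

j, ʁ

First, the [−nasal] segments are /p, β, s, c, ɭ, b, q, l, j, ɸ, v, ʂ, r, θ, dʒ, k, z, ʒ, ʎ, dz, ʁ, ts/.
Intersecting with [−lateral] gives /p, β, s, c, b, q, j, ɸ, v, ʂ, r, θ, dʒ, k, z, ʒ, dz, ʁ, ts/.
Of those, [+voice] gives /β, b, j, v, r, dʒ, z, ʒ, dz, ʁ/.
Of those, [+dorsal] leaves /j, ʁ/.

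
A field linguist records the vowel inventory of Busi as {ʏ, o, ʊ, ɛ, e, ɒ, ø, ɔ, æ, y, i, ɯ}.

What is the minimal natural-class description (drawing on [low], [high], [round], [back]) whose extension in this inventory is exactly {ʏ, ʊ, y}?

Every target segment is [+high], [+round]; each remaining inventory member fails at least one of these. Each conjunct is needed — [+round] alone would also admit /o, ɒ, ø, ɔ/; [+high] alone would also admit /i, ɯ/ — and no other single listed feature has exactly this extension, so two is the minimum.

[+high, +round]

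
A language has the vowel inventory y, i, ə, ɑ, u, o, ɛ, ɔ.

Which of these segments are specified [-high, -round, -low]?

ə, ɛ

Checking each segment against [-high], [-round], [-low]: /ə/ (mid central vowel (schwa)), /ɛ/ (mid front unrounded lax vowel) satisfy every feature; every other segment in the inventory fails at least one.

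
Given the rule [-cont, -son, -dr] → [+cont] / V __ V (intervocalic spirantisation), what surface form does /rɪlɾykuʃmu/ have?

Only /k/ occurs between two vowels (/y/ __ /u/) and matches the structural description. It is a voiceless velar stop, so [-cont, -son, -dr] holds; changing it to [+continuant] with all other features held fixed yields /x/ (voiceless velar fricative). No other segment meets both the structural description and the environment, so the output is [rɪlɾyxuʃmu].

[rɪlɾyxuʃmu]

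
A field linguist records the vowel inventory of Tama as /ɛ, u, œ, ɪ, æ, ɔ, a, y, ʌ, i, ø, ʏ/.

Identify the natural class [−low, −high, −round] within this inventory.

ɛ, ʌ

Eliminate segments failing any feature: /u, ɪ, y, i, ʏ/ are [+high]; /œ, ɔ, ø/ are [+round]; /æ, a/ are [+low]. The remaining /ɛ, ʌ/ satisfy [−low], [−high], [−round].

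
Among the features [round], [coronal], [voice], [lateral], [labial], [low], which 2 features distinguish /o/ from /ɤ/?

[labial], [round]

/o/ is the mid back rounded tense vowel and /ɤ/ is the mid back unrounded tense vowel. Both are [−coronal], [+voice], [−lateral], [−low]. /o/ is [+labial] while /ɤ/ is [−labial]; /o/ is [+round] while /ɤ/ is [−round], so the distinguishing features are [labial], [round].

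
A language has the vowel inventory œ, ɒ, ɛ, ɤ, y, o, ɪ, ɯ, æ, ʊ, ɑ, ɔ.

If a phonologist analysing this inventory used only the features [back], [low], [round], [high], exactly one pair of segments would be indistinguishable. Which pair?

o, ɔ

Both /o/ and /ɔ/ are [+back], [-low], [+round], [-high]. Since the list omits [tense] — which does distinguish the mid back rounded tense vowel from the mid back rounded lax vowel — this pair collapses; all other pairs remain distinct.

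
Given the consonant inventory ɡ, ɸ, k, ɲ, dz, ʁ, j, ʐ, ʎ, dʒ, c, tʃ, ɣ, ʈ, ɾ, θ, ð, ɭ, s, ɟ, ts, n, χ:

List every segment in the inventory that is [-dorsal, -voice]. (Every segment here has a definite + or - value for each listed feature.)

ɸ, tʃ, ʈ, θ, s, ts

Checking each segment against [-dorsal], [-voice]: /ɸ/ (voiceless bilabial fricative), /tʃ/ (voiceless postalveolar affricate), /ʈ/ (voiceless retroflex stop), /θ/ (voiceless dental fricative), /s/ (voiceless alveolar fricative), /ts/ (voiceless alveolar affricate) satisfy every feature; every other segment in the inventory fails at least one.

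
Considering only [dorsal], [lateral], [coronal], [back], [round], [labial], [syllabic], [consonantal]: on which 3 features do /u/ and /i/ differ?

[labial], [round], [back]

/u/ is the high back rounded tense vowel and /i/ is the high front unrounded tense vowel. Both are [+dorsal], [−lateral], [−coronal], [+syllabic], [−consonantal]. /u/ is [+labial] while /i/ is [−labial]; /u/ is [+round] while /i/ is [−round]; /u/ is [+back] while /i/ is [−back], so the distinguishing features are [labial], [round], [back].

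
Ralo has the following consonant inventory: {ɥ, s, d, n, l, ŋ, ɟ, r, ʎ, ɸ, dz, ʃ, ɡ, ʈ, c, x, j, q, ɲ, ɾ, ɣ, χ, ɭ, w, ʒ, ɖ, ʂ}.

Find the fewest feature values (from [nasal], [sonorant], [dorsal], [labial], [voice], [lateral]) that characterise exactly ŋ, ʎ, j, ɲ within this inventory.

Every target segment is [+sonorant], [−labial], [+dorsal]; each remaining inventory member fails at least one of these. Each conjunct is needed — [−labial, +dorsal] alone would also admit /ɟ, ɡ, c, x, …/; [+sonorant, +dorsal] alone would also admit /ɥ, w/; [+sonorant, −labial] alone would also admit /n, l, r, ɾ, …/ — and no other combination of two listed features has exactly this extension, so three is the minimum.

[+sonorant, −labial, +dorsal]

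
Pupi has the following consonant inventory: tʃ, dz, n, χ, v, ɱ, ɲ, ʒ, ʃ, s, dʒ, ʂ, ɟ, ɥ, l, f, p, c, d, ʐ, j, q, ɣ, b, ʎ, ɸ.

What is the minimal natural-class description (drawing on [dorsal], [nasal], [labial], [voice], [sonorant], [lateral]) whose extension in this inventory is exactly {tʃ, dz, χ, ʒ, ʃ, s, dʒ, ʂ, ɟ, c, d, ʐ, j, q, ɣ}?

/tʃ, dz, χ, ʒ, ʃ, s, dʒ, ʂ, ɟ, c, d, ʐ, j, q, ɣ/ are all [-nasal], [-lateral], [-labial], and no other segment in the inventory matches all three values. Dropping any one of them over-generates: [-lateral, -labial] alone would also admit /n, ɲ/; [-nasal, -labial] alone would also admit /l, ʎ/; [-nasal, -lateral] alone would also admit /v, ɥ, f, p, …/. No other combination of two listed features picks out exactly this set either, so fewer than three features will not do.

[-nasal, -lateral, -labial]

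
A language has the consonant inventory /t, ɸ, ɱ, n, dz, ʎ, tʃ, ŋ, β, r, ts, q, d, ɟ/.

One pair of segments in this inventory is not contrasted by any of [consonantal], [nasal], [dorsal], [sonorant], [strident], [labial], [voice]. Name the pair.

tʃ, ts

Both /tʃ/ and /ts/ are [+consonantal], [−nasal], [−dorsal], [−sonorant], [+strident], [−labial], [−voice]. Since the list omits [anterior] and [distributed] — which do distinguish the voiceless postalveolar affricate from the voiceless alveolar affricate — this pair collapses; all other pairs remain distinct.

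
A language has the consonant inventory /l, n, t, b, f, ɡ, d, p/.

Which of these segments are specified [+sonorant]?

l, n

The [+sonorant] segments here are /l, n/; the remaining /t, b, f, ɡ, d, p/ are [-sonorant].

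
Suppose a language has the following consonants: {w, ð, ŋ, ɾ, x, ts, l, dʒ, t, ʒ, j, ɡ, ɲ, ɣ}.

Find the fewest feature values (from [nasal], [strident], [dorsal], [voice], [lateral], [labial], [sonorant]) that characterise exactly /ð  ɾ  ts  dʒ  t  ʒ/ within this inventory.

/ð, ɾ, ts, dʒ, t, ʒ/ are all [-lateral], [-dorsal], and no other segment in the inventory matches both values. Dropping any one of them over-generates: [-dorsal] alone would also admit /l/; [-lateral] alone would also admit /w, ŋ, x, j, …/. No other single listed feature picks out exactly this set either, so fewer than two features will not do.

[-lateral, -dorsal]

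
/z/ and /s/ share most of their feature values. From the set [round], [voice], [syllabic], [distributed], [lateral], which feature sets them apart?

[voice]

The two segments share [−round], [−syllabic], [−distributed], [−lateral]. The only feature from the list on which they differ: /z/ is [+voice] while /s/ is [−voice].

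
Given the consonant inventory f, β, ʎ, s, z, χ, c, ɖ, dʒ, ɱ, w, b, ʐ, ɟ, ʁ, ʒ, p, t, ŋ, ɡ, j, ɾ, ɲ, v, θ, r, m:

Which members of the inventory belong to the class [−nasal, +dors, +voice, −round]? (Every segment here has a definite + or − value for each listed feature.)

ʎ, ɟ, ʁ, ɡ, j

Among the inventory, the [−nasal] segments are /f, β, ʎ, s, z, χ, c, ɖ, dʒ, w, b, ʐ, ɟ, ʁ, ʒ, p, t, ɡ, j, ɾ, v, θ, r/.
Within that set, [+dorsal] gives /ʎ, χ, c, w, ɟ, ʁ, ɡ, j/.
Within that set, [+voice] gives /ʎ, w, ɟ, ʁ, ɡ, j/.
Among these, [−round] leaves /ʎ, ɟ, ʁ, ɡ, j/.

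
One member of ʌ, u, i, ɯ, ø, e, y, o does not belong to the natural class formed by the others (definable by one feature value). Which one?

/u, y, i, ɯ, ø, o, e/ are all [+tense], but /ʌ/ (mid back unrounded lax vowel) is [-tense]. No other single segment can be removed to leave a set sharing one feature value that the removed segment lacks, so /ʌ/ is the odd one out.

ʌ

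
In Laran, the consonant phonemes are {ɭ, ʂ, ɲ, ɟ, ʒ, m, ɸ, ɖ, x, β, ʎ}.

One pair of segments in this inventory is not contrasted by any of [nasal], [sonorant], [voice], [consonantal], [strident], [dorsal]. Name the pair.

/β/ (voiced bilabial fricative) and /ɖ/ (voiced retroflex stop) are both [-nasal], [-sonorant], [+voice], [+consonantal], [-strident], [-dorsal], so none of the listed features separates them. (They do differ in [continuant], [labial] and [coronal], which are not among the given features.) Every other pair in the inventory differs on at least one listed feature.

β, ɖ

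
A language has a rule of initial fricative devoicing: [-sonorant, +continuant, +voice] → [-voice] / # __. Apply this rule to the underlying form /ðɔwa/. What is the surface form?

[θɔwa]

Only the initial segment /ð/ is both word-initial and matches the structural description. It is a voiced dental fricative, so [-sonorant, +continuant, +voice] holds; changing it to [-voice] with all other features held fixed yields /θ/ (voiceless dental fricative). No other segment meets both the structural description and the environment, so the output is [θɔwa].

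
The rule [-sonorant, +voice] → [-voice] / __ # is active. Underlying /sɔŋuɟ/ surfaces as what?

/ɟ/ satisfies [-sonorant, +voice] and sits in __ #. The [-voice] counterpart of the voiced palatal stop is /c/. Other segments in /sɔŋuɟ/ either fail the structural description or are not in the environment, so the surface form is [sɔŋuc].

[sɔŋuc]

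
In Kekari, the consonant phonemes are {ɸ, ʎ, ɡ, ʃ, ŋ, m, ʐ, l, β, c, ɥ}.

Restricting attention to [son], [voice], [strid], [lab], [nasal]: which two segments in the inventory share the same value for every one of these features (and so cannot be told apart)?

On the given features, /ʎ/ and /l/ have an identical profile: [+sonorant], [+voice], [−strident], [−labial], [−nasal]. No other two segments in the inventory coincide on all 5 features. (They do differ in [dorsal], which is not among the given features.)

ʎ, l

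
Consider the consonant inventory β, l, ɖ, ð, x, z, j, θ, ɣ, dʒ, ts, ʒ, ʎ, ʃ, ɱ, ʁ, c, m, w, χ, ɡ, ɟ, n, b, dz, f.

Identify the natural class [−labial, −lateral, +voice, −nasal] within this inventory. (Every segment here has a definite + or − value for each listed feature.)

Checking each segment against [−labial], [−lateral], [+voice], [−nasal]: /ɖ/ (voiced retroflex stop), /ð/ (voiced dental fricative), /z/ (voiced alveolar fricative), /j/ (palatal glide), /ɣ/ (voiced velar fricative), /dʒ/ (voiced postalveolar affricate), among others, satisfy every feature; every other segment in the inventory fails at least one.

ɖ, ð, z, j, ɣ, dʒ, ʒ, ʁ, ɡ, ɟ, dz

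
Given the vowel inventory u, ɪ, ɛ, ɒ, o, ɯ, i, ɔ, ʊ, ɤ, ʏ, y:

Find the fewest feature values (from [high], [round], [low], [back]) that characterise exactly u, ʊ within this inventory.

[+high, +back, +round]

Every target segment is [+high], [+back], [+round]; each remaining inventory member fails at least one of these. Each conjunct is needed — [+back, +round] alone would also admit /ɒ, o, ɔ/; [+high, +round] alone would also admit /ʏ, y/; [+high, +back] alone would also admit /ɯ/ — and no other combination of two listed features has exactly this extension, so three is the minimum.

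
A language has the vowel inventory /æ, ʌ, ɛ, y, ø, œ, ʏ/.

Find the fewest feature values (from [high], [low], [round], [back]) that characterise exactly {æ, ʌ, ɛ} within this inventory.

/æ, ʌ, ɛ/ are exactly the [-round] segments in the inventory, so a single feature suffices.

[-round]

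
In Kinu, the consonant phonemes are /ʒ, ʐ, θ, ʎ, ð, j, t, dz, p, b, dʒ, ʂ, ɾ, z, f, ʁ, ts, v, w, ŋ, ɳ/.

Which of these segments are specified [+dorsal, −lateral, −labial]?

j, ʁ, ŋ

Checking each segment against [+dorsal], [−lateral], [−labial]: /j/ (palatal glide), /ʁ/ (voiced uvular fricative), /ŋ/ (velar nasal) satisfy every feature; every other segment in the inventory fails at least one.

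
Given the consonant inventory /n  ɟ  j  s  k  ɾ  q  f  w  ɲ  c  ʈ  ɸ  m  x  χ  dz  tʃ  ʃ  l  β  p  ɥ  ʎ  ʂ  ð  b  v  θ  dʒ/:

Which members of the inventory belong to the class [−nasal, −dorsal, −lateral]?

s, ɾ, f, ʈ, ɸ, dz, tʃ, ʃ, β, p, ʂ, ð, b, v, θ, dʒ

Eliminate segments failing any feature: /n, ɲ, m/ are [+nasal]; /ɟ, j, k, q, w, c, x, χ, ɥ, ʎ/ are [+dorsal]; /l/ is [+lateral]. The remaining /s, ɾ, f, ʈ, ɸ, dz, tʃ, ʃ, β, p, ʂ, ð, b, v, θ, dʒ/ satisfy [−nasal], [−dorsal], [−lateral].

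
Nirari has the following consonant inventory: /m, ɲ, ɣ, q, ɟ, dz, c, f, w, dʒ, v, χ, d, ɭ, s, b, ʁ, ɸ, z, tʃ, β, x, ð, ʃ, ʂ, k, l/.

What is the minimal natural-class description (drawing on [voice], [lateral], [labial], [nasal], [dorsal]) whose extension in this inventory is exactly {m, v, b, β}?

[+voice, +labial, -dorsal]

/m, v, b, β/ are all [+voice], [+labial], [-dorsal], and no other segment in the inventory matches all three values. Dropping any one of them over-generates: [+labial, -dorsal] alone would also admit /f, ɸ/; [+voice, -dorsal] alone would also admit /dz, dʒ, d, ɭ, …/; [+voice, +labial] alone would also admit /w/. No other combination of two listed features picks out exactly this set either, so fewer than three features will not do.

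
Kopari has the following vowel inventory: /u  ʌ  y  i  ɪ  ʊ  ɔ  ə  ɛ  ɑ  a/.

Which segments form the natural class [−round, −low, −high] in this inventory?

ʌ, ə, ɛ

Eliminate segments failing any feature: /u, y, ʊ, ɔ/ are [+round]; /i, ɪ/ are [+high]; /ɑ, a/ are [+low]. The remaining /ʌ, ə, ɛ/ satisfy [−round], [−low], [−high].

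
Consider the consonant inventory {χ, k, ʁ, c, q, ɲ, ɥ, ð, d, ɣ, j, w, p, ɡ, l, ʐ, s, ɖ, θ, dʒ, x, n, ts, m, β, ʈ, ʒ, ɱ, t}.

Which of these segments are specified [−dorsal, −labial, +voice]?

ð, d, l, ʐ, ɖ, dʒ, n, ʒ

Eliminate segments failing any feature: /χ, k, ʁ, c, q, ɲ, ɥ, ɣ, j, w, ɡ, x/ are [+dorsal]; /p, m, β, ɱ/ are [+labial]; /s, θ, ts, ʈ, t/ are [−voice]. The remaining /ð, d, l, ʐ, ɖ, dʒ, n, ʒ/ satisfy [−dorsal], [−labial], [+voice].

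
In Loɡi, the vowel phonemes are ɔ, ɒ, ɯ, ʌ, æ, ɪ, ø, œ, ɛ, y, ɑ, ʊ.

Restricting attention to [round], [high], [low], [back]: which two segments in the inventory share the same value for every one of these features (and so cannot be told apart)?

ø, œ

On the given features, /ø/ and /œ/ have an identical profile: [+round], [-high], [-low], [-back]. No other two segments in the inventory coincide on all 4 features. (They do differ in [tense], which is not among the given features.)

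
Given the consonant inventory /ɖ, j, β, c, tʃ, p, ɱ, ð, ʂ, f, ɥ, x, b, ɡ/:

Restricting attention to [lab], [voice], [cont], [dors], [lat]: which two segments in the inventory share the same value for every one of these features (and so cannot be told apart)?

ɱ, b

/ɱ/ (labiodental nasal) and /b/ (voiced bilabial stop) are both [+labial], [+voice], [-continuant], [-dorsal], [-lateral], so none of the listed features separates them. (They do differ in [sonorant] and [nasal], which are not among the given features.) Every other pair in the inventory differs on at least one listed feature.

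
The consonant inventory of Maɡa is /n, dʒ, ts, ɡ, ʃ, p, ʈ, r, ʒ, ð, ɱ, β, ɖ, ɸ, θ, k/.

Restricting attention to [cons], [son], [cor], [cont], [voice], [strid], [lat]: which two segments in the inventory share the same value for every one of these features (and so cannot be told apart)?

On the given features, /p/ and /k/ have an identical profile: [+consonantal], [-sonorant], [-coronal], [-continuant], [-voice], [-strident], [-lateral]. No other two segments in the inventory coincide on all 7 features. (They do differ in [labial] and [dorsal], which are not among the given features.)

p, k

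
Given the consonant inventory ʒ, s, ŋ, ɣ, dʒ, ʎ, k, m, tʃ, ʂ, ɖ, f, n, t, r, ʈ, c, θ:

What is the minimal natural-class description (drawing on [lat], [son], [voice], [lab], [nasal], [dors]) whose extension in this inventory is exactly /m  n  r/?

[+son, -dors]

The class [+sonorant], [-dorsal] has exactly /m, n, r/ as its extension in this inventory. No smaller conjunction from the listed features achieves this: [-dorsal] alone would also admit /ʒ, s, dʒ, tʃ, …/; [+sonorant] alone would also admit /ŋ, ʎ/; and checking the remaining single features turns up none with this extension.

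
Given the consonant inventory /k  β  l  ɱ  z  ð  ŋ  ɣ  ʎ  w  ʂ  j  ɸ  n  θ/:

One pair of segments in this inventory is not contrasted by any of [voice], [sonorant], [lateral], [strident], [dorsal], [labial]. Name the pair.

j, ŋ

Both /j/ and /ŋ/ are [+voice], [+sonorant], [-lateral], [-strident], [+dorsal], [-labial]. Since the list omits [nasal], [continuant] and [back] — which do distinguish the palatal glide from the velar nasal — this pair collapses; all other pairs remain distinct.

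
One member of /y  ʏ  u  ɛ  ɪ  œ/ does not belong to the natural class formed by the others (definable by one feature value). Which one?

[back] groups all but one: /ɛ, ɪ, œ, y, ʏ/ share [-back] while /u/ (high back rounded tense vowel) alone is [+back]. Removing any other segment would not leave a single-feature class that excludes it.

u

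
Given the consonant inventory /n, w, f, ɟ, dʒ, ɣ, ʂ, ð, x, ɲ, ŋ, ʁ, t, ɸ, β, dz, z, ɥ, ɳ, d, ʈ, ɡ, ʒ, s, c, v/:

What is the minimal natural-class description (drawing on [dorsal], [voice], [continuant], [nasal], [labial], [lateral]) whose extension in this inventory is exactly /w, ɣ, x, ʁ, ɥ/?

[+continuant, +dorsal]

/w, ɣ, x, ʁ, ɥ/ are all [+continuant], [+dorsal], and no other segment in the inventory matches both values. Dropping any one of them over-generates: [+dorsal] alone would also admit /ɟ, ɲ, ŋ, ɡ, …/; [+continuant] alone would also admit /f, ʂ, ð, ɸ, …/. No other single listed feature picks out exactly this set either, so fewer than two features will not do.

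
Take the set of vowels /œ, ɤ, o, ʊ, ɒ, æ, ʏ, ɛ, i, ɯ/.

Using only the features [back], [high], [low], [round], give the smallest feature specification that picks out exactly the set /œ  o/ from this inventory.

[−high, −low, +round]

/œ, o/ are all [−high], [−low], [+round], and no other segment in the inventory matches all three values. Dropping any one of them over-generates: [−low, +round] alone would also admit /ʊ, ʏ/; [−high, +round] alone would also admit /ɒ/; [−high, −low] alone would also admit /ɤ, ɛ/. No other combination of two listed features picks out exactly this set either, so fewer than three features will not do.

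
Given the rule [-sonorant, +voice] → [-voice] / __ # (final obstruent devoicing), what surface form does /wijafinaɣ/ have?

[wijafinax]

Only the final segment /ɣ/ is both word-final and matches the structural description. It is a voiced velar fricative, so [-sonorant, +voice] holds; changing it to [-voice] with all other features held fixed yields /x/ (voiceless velar fricative). No other segment meets both the structural description and the environment, so the output is [wijafinax].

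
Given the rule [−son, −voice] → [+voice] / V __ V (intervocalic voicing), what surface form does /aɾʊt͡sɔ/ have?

[aɾʊd͡zɔ]

The only segment in the rule's environment that also matches [−son, −voice] is /t͡s/. Applying [+voice] turns the voiceless alveolar affricate into /d͡z/ (voiced alveolar affricate), giving [aɾʊd͡zɔ].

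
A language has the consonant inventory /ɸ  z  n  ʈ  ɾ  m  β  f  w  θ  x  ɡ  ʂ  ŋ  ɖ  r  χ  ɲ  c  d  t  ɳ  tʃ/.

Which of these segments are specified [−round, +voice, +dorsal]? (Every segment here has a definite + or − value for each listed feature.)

First, the [−round] segments are /ɸ, z, n, ʈ, ɾ, m, β, f, θ, x, ɡ, ʂ, ŋ, ɖ, r, χ, ɲ, c, d, t, ɳ, tʃ/.
Then [+voice] gives /z, n, ɾ, m, β, ɡ, ŋ, ɖ, r, ɲ, d, ɳ/.
Of those, [+dorsal] leaves /ɡ, ŋ, ɲ/.

ɡ, ŋ, ɲ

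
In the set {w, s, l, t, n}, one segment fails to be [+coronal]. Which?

/w/ is the labial-velar glide, which is [−coronal]; the rest — /s, t, l, n/ — are [+coronal].

w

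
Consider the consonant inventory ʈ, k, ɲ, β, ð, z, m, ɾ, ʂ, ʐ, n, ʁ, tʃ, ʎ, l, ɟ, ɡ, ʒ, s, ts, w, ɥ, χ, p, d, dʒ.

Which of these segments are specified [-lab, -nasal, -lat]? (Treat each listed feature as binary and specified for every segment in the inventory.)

ʈ, k, ð, z, ɾ, ʂ, ʐ, ʁ, tʃ, ɟ, ɡ, ʒ, s, ts, χ, d, dʒ

Among the inventory, the [-labial] segments are /ʈ, k, ɲ, ð, z, ɾ, ʂ, ʐ, n, ʁ, tʃ, ʎ, l, ɟ, ɡ, ʒ, s, ts, χ, d, dʒ/.
Among these, [-nasal] gives /ʈ, k, ð, z, ɾ, ʂ, ʐ, ʁ, tʃ, ʎ, l, ɟ, ɡ, ʒ, s, ts, χ, d, dʒ/.
Then [-lateral] leaves /ʈ, k, ð, z, ɾ, ʂ, ʐ, ʁ, tʃ, ɟ, ɡ, ʒ, s, ts, χ, d, dʒ/.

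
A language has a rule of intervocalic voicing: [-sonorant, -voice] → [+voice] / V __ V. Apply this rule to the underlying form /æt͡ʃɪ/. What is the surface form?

The only segment in the rule's environment that also matches [-sonorant, -voice] is /t͡ʃ/. Applying [+voice] turns the voiceless postalveolar affricate into /d͡ʒ/ (voiced postalveolar affricate), giving [æd͡ʒɪ].

[æd͡ʒɪ]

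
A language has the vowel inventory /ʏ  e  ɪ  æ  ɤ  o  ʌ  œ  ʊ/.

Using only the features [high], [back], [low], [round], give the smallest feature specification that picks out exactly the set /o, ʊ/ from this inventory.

Every target segment is [+back], [+round]; each remaining inventory member fails at least one of these. Each conjunct is needed — [+round] alone would also admit /ʏ, œ/; [+back] alone would also admit /ɤ, ʌ/ — and no other single listed feature has exactly this extension, so two is the minimum.

[+back, +round]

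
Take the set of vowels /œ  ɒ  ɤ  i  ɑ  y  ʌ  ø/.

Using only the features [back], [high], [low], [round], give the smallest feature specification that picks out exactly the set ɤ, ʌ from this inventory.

[-low, +back]

The class [-low], [+back] has exactly /ɤ, ʌ/ as its extension in this inventory. No smaller conjunction from the listed features achieves this: [+back] alone would also admit /ɒ, ɑ/; [-low] alone would also admit /œ, i, y, ø/; and checking the remaining single features turns up none with this extension.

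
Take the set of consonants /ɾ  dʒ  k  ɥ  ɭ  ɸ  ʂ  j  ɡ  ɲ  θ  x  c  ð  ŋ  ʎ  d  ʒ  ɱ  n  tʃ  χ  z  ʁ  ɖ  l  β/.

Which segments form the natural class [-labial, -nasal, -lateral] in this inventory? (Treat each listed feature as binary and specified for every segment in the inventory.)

ɾ, dʒ, k, ʂ, j, ɡ, θ, x, c, ð, d, ʒ, tʃ, χ, z, ʁ, ɖ

First, the [-labial] segments are /ɾ, dʒ, k, ɭ, ʂ, j, ɡ, ɲ, θ, x, c, ð, ŋ, ʎ, d, ʒ, n, tʃ, χ, z, ʁ, ɖ, l/.
Intersecting with [-nasal] gives /ɾ, dʒ, k, ɭ, ʂ, j, ɡ, θ, x, c, ð, ʎ, d, ʒ, tʃ, χ, z, ʁ, ɖ, l/.
Then [-lateral] leaves /ɾ, dʒ, k, ʂ, j, ɡ, θ, x, c, ð, d, ʒ, tʃ, χ, z, ʁ, ɖ/.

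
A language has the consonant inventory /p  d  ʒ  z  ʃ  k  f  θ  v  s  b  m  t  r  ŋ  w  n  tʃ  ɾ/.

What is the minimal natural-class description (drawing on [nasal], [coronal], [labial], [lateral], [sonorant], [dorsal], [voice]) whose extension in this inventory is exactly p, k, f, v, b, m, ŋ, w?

[-coronal]

/p, k, f, v, b, m, ŋ, w/ are exactly the [-coronal] segments in the inventory, so a single feature suffices.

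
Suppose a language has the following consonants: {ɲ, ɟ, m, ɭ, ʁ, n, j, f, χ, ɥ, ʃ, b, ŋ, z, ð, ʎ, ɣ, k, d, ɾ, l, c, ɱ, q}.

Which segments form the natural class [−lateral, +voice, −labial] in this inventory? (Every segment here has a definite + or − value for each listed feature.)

Eliminate segments failing any feature: /m, ɥ, b, ɱ/ are [+labial]; /ɭ, ʎ, l/ are [+lateral]; /f, χ, ʃ, k, c, q/ are [−voice]. The remaining /ɲ, ɟ, ʁ, n, j, ŋ, z, ð, ɣ, d, ɾ/ satisfy [−lateral], [+voice], [−labial].

ɲ, ɟ, ʁ, n, j, ŋ, z, ð, ɣ, d, ɾ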